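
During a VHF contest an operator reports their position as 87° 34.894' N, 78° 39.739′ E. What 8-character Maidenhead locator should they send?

MR97hn99

Offset from 180°W / 90°S: lon 258.66232°, lat 177.58157°.
Field: 258.66232/20 → 12 → M, 177.58157/10 → 17 → R; chars MR.
Square: 18.66232/2 → 9, 7.58157/1 → 7; chars 97.
Subsquare: 0.66232/0.0833333 → 7 → h, 0.58157/0.0416667 → 13 → n; chars hn.
Extended square: 0.07898/0.00833333 → 9, 0.03990/0.00416667 → 9; chars 99.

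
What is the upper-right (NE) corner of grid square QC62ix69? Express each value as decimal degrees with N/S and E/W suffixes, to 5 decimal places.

Field Q=16, C=2: +16·20° lon, +2·10° lat → SW at lon 140°, lat -70°.
Square 6, 2: +6·2° lon, +2·1° lat → SW at lon 152°, lat -68°.
Subsquare i=8, x=23: +8·0.0833333° lon, +23·0.0416667° lat → SW at lon 152.667°, lat -67.0417°.
Extended square 6, 9: +6·0.00833333° lon, +9·0.00416667° lat → SW at lon 152.717°, lat -67.0042°.
Cell spans 0.00833333° lon × 0.00416667° lat. NE corner is SW corner plus one full cell.
latitude 67.00000° S, longitude 152.72500° E.

67.00000° S, 152.72500° E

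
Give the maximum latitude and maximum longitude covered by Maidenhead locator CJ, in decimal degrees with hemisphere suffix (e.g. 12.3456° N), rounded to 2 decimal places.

10.00° N, 120.00° W

Field C=2, J=9: +2·20° lon, +9·10° lat → SW at lon -140°, lat 0°.
Cell spans 20° lon × 10° lat. NE corner is SW corner plus one full cell.
latitude 10.00° N, longitude 120.00° W.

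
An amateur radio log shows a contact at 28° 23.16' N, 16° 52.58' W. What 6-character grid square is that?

Shift to the Maidenhead origin (180°W, 90°S): lon 163.1237, lat 118.3860.
Field (20°×10°, letters A–R): 163.1237/20 → 8 → I, 118.3860/10 → 11 → L; chars IL.
Square (2°×1°, digits 0–9): 3.1237/2 → 1, 8.3860/1 → 8; chars 18.
Subsquare (5′×2.5′, letters a–x): 1.1237/0.0833333 → 13 → n, 0.3860/0.0416667 → 9 → j; chars nj.

IL18nj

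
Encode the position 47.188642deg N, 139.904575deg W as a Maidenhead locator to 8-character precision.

CN07be15

Offset from 180°W / 90°S: lon 40.09543°, lat 137.18864°.
Field (20°×10°, letters A–R): 40.09543/20 → 2 → C, 137.18864/10 → 13 → N; chars CN.
Square (2°×1°, digits 0–9): 0.09543/2 → 0, 7.18864/1 → 7; chars 07.
Subsquare (5′×2.5′, letters a–x): 0.09543/0.0833333 → 1 → b, 0.18864/0.0416667 → 4 → e; chars be.
Extended square (30″×15″, digits 0–9): 0.01209/0.00833333 → 1, 0.02198/0.00416667 → 5; chars 15.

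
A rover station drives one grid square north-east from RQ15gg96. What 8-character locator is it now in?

Longitude extended square 9; +1 → 10, wraps to 0, carry into subsquare.
Longitude subsquare g = 6; +1 → 7 = h.
Latitude extended square 6; +1 → 7.

RQ15hg07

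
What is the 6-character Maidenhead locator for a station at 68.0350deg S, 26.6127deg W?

HC61qx

Shift to the Maidenhead origin (180°W, 90°S): lon 153.3873, lat 21.9650.
Field: lon ⌊153.3873/20⌋ = 7 → H; lat ⌊21.9650/10⌋ = 2 → C.
Square: lon ⌊13.3873/2⌋ = 6; lat ⌊1.9650/1⌋ = 1.
Subsquare: lon ⌊1.3873/0.0833333⌋ = 16 → q; lat ⌊0.9650/0.0416667⌋ = 23 → x.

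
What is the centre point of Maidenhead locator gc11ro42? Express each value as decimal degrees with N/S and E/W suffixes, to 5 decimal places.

68.40625° S, 56.54583° W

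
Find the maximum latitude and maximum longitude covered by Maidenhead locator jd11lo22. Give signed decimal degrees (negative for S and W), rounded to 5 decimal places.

-58.40417, 2.94167

Field J=9, D=3: +9·20° lon, +3·10° lat → SW at lon 0°, lat -60°.
Square 1, 1: +1·2° lon, +1·1° lat → SW at lon 2°, lat -59°.
Subsquare l=11, o=14: +11·0.0833333° lon, +14·0.0416667° lat → SW at lon 2.91667°, lat -58.4167°.
Extended square 2, 2: +2·0.00833333° lon, +2·0.00416667° lat → SW at lon 2.93333°, lat -58.4083°.
Cell spans 0.00833333° lon × 0.00416667° lat. NE corner is SW corner plus one full cell.
latitude -58.40417, longitude 2.94167.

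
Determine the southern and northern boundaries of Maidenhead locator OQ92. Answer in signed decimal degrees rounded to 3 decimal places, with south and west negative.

Field O=14, Q=16: +14·20° lon, +16·10° lat → SW at lon 100°, lat 70°.
Square 9, 2: +9·2° lon, +2·1° lat → SW at lon 118°, lat 72°.
Cell spans 2° lon × 1° lat.
south 72.000, north 73.000.

72.000, 73.000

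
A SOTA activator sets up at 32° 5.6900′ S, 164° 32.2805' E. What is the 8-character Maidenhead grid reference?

Add 180° to longitude and 90° to latitude: 344.53801, 57.90517.
Field: lon ⌊344.53801/20⌋ = 17 → R; lat ⌊57.90517/10⌋ = 5 → F.
Square: lon ⌊4.53801/2⌋ = 2; lat ⌊7.90517/1⌋ = 7.
Subsquare: lon ⌊0.53801/0.0833333⌋ = 6 → g; lat ⌊0.90517/0.0416667⌋ = 21 → v.
Extended square: lon ⌊0.03801/0.00833333⌋ = 4; lat ⌊0.03017/0.00416667⌋ = 7.

RF27gv47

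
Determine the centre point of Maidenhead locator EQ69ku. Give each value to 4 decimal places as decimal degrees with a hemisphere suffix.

79.8542° N, 87.1250° W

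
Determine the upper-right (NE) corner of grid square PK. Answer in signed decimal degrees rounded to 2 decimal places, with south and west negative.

20.00, 140.00

Field P=15, K=10: +15·20° lon, +10·10° lat → SW at lon 120°, lat 10°.
Cell spans 20° lon × 10° lat. NE corner is SW corner plus one full cell.
latitude 20.00, longitude 140.00.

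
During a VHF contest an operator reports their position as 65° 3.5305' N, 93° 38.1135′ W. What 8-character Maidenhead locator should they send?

EP35eb34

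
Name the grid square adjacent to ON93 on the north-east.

Longitude square 9; +1 → 10, wraps to 0, carry into field.
Longitude field O = 14; +1 → 15 = P.
Latitude square 3; +1 → 4.

PN04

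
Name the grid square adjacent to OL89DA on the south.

Latitude subsquare a = 0; −1 → -1, wraps to 23 = x, carry into square.
Latitude square 9; −1 → 8.
The longitude characters are unchanged.

OL88dx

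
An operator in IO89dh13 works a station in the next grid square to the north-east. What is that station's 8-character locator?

Longitude extended square 1; +1 → 2.
Latitude extended square 3; +1 → 4.

IO89dh24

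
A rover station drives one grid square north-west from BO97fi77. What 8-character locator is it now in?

BO97fi68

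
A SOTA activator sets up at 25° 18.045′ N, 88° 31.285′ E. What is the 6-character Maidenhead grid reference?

Offset from 180°W / 90°S: lon 268.5214°, lat 115.3007°.
Field (20°×10°, letters A–R): 268.5214/20 → 13 → N, 115.3007/10 → 11 → L; chars NL.
Square (2°×1°, digits 0–9): 8.5214/2 → 4, 5.3007/1 → 5; chars 45.
Subsquare (5′×2.5′, letters a–x): 0.5214/0.0833333 → 6 → g, 0.3007/0.0416667 → 7 → h; chars gh.

NL45gh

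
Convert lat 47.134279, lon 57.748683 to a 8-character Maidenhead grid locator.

LN87ud92

Add 180° to longitude and 90° to latitude: 237.74868, 137.13428.
Field (20°×10°, letters A–R): 237.74868/20 → 11 → L, 137.13428/10 → 13 → N; chars LN.
Square (2°×1°, digits 0–9): 17.74868/2 → 8, 7.13428/1 → 7; chars 87.
Subsquare (5′×2.5′, letters a–x): 1.74868/0.0833333 → 20 → u, 0.13428/0.0416667 → 3 → d; chars ud.
Extended square (30″×15″, digits 0–9): 0.08202/0.00833333 → 9, 0.00928/0.00416667 → 2; chars 92.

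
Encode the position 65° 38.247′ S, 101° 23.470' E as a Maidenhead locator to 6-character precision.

Offset from 180°W / 90°S: lon 281.3912°, lat 24.3625°.
Field: 281.3912/20 → 14 → O, 24.3625/10 → 2 → C; chars OC.
Square: 1.3912/2 → 0, 4.3625/1 → 4; chars 04.
Subsquare: 1.3912/0.0833333 → 16 → q, 0.3625/0.0416667 → 8 → i; chars qi.

OC04qi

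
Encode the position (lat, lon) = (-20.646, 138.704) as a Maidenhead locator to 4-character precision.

PG99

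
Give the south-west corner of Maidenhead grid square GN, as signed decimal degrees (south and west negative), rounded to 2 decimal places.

40.00, -60.00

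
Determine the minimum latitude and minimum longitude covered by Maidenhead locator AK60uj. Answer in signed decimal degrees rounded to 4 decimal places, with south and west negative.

Field A=0, K=10: +0·20° lon, +10·10° lat → SW at lon -180°, lat 10°.
Square 6, 0: +6·2° lon, +0·1° lat → SW at lon -168°, lat 10°.
Subsquare u=20, j=9: +20·0.0833333° lon, +9·0.0416667° lat → SW at lon -166.333°, lat 10.375°.
latitude 10.3750, longitude -166.3333.

10.3750, -166.3333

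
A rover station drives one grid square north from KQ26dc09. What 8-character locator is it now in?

Latitude extended square 9; +1 → 10, wraps to 0, carry into subsquare.
Latitude subsquare c = 2; +1 → 3 = d.
The longitude characters are unchanged.

KQ26dd00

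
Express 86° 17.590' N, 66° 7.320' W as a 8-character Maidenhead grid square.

Offset from 180°W / 90°S: lon 113.87800°, lat 176.29317°.
Field (20°×10°, letters A–R): lon ⌊113.87800/20⌋ = 5 → F; lat ⌊176.29317/10⌋ = 17 → R.
Square (2°×1°, digits 0–9): lon ⌊13.87800/2⌋ = 6; lat ⌊6.29317/1⌋ = 6.
Subsquare (5′×2.5′, letters a–x): lon ⌊1.87800/0.0833333⌋ = 22 → w; lat ⌊0.29317/0.0416667⌋ = 7 → h.
Extended square (30″×15″, digits 0–9): lon ⌊0.04467/0.00833333⌋ = 5; lat ⌊0.00150/0.00416667⌋ = 0.

FR66wh50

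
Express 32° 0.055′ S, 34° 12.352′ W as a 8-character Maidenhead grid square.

Offset from 180°W / 90°S: lon 145.79413°, lat 57.99908°.
Field: lon ⌊145.79413/20⌋ = 7 → H; lat ⌊57.99908/10⌋ = 5 → F.
Square: lon ⌊5.79413/2⌋ = 2; lat ⌊7.99908/1⌋ = 7.
Subsquare: lon ⌊1.79413/0.0833333⌋ = 21 → v; lat ⌊0.99908/0.0416667⌋ = 23 → x.
Extended square: lon ⌊0.04413/0.00833333⌋ = 5; lat ⌊0.04075/0.00416667⌋ = 9.

HF27vx59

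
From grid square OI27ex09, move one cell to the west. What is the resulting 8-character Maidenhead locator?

Longitude extended square 0; −1 → -1, wraps to 9, carry into subsquare.
Longitude subsquare e = 4; −1 → 3 = d.
The latitude characters are unchanged.

OI27dx99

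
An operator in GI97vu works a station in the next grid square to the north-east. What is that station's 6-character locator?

Longitude subsquare v = 21; +1 → 22 = w.
Latitude subsquare u = 20; +1 → 21 = v.

GI97wv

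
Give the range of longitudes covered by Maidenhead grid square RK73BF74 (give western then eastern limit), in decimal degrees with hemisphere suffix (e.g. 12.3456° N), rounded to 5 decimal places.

174.14167° E, 174.15000° E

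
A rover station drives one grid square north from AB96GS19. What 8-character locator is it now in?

Latitude extended square 9; +1 → 10, wraps to 0, carry into subsquare.
Latitude subsquare s = 18; +1 → 19 = t.
The longitude characters are unchanged.

AB96gt10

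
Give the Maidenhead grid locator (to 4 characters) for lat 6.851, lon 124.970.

Offset from 180°W / 90°S: lon 304.97°, lat 96.85°.
Field (20°×10°, letters A–R): 304.97/20 → 15 → P, 96.85/10 → 9 → J; chars PJ.
Square (2°×1°, digits 0–9): 4.97/2 → 2, 6.85/1 → 6; chars 26.

PJ26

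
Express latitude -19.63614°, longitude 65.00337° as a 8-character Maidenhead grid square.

Add 180° to longitude and 90° to latitude: 245.00337, 70.36386.
Field: 245.00337/20 → 12 → M, 70.36386/10 → 7 → H; chars MH.
Square: 5.00337/2 → 2, 0.36386/1 → 0; chars 20.
Subsquare: 1.00337/0.0833333 → 12 → m, 0.36386/0.0416667 → 8 → i; chars mi.
Extended square: 0.00337/0.00833333 → 0, 0.03053/0.00416667 → 7; chars 07.

MH20mi07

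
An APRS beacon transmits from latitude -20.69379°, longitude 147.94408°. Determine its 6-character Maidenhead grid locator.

Add 180° to longitude and 90° to latitude: 327.9441, 69.3062.
Field: lon ⌊327.9441/20⌋ = 16 → Q; lat ⌊69.3062/10⌋ = 6 → G.
Square: lon ⌊7.9441/2⌋ = 3; lat ⌊9.3062/1⌋ = 9.
Subsquare: lon ⌊1.9441/0.0833333⌋ = 23 → x; lat ⌊0.3062/0.0416667⌋ = 7 → h.

QG39xh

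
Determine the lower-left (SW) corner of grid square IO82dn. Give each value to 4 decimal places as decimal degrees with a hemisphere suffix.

52.5417° N, 3.7500° W

Field I=8, O=14: +8·20° lon, +14·10° lat → SW at lon -20°, lat 50°.
Square 8, 2: +8·2° lon, +2·1° lat → SW at lon -4°, lat 52°.
Subsquare d=3, n=13: +3·0.0833333° lon, +13·0.0416667° lat → SW at lon -3.75°, lat 52.5417°.
latitude 52.5417° N, longitude 3.7500° W.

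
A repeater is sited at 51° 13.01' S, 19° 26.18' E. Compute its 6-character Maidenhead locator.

Offset from 180°W / 90°S: lon 199.4363°, lat 38.7832°.
Field: lon ⌊199.4363/20⌋ = 9 → J; lat ⌊38.7832/10⌋ = 3 → D.
Square: lon ⌊19.4363/2⌋ = 9; lat ⌊8.7832/1⌋ = 8.
Subsquare: lon ⌊1.4363/0.0833333⌋ = 17 → r; lat ⌊0.7832/0.0416667⌋ = 18 → s.

JD98rs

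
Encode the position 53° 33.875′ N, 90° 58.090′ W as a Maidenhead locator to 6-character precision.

Offset from 180°W / 90°S: lon 89.0318°, lat 143.5646°.
Field: lon ⌊89.0318/20⌋ = 4 → E; lat ⌊143.5646/10⌋ = 14 → O.
Square: lon ⌊9.0318/2⌋ = 4; lat ⌊3.5646/1⌋ = 3.
Subsquare: lon ⌊1.0318/0.0833333⌋ = 12 → m; lat ⌊0.5646/0.0416667⌋ = 13 → n.

EO43mn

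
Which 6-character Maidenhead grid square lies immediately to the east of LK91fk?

Longitude subsquare f = 5; +1 → 6 = g.
The latitude characters are unchanged.

LK91gk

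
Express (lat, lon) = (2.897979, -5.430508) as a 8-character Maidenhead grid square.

Add 180° to longitude and 90° to latitude: 174.56949, 92.89798.
Field: 174.56949/20 → 8 → I, 92.89798/10 → 9 → J; chars IJ.
Square: 14.56949/2 → 7, 2.89798/1 → 2; chars 72.
Subsquare: 0.56949/0.0833333 → 6 → g, 0.89798/0.0416667 → 21 → v; chars gv.
Extended square: 0.06949/0.00833333 → 8, 0.02298/0.00416667 → 5; chars 85.

IJ72gv85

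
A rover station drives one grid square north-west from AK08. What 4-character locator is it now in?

RK99

Longitude square 0; −1 → -1, wraps to 9, carry into field.
Longitude field A = 0; −1 → -1, wraps to 17 = R, wrapping around the antimeridian.
Latitude square 8; +1 → 9.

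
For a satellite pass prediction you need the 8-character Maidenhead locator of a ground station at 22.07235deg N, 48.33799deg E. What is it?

LL42eb07

Shift to the Maidenhead origin (180°W, 90°S): lon 228.33799, lat 112.07235.
Field (20°×10°, letters A–R): 228.33799/20 → 11 → L, 112.07235/10 → 11 → L; chars LL.
Square (2°×1°, digits 0–9): 8.33799/2 → 4, 2.07235/1 → 2; chars 42.
Subsquare (5′×2.5′, letters a–x): 0.33799/0.0833333 → 4 → e, 0.07235/0.0416667 → 1 → b; chars eb.
Extended square (30″×15″, digits 0–9): 0.00466/0.00833333 → 0, 0.03068/0.00416667 → 7; chars 07.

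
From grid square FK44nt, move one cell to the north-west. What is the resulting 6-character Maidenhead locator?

FK44mu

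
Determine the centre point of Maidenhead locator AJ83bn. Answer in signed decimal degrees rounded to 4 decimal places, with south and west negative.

3.5625, -163.8750

Field A=0, J=9: +0·20° lon, +9·10° lat → SW at lon -180°, lat 0°.
Square 8, 3: +8·2° lon, +3·1° lat → SW at lon -164°, lat 3°.
Subsquare b=1, n=13: +1·0.0833333° lon, +13·0.0416667° lat → SW at lon -163.917°, lat 3.54167°.
Cell spans 0.0833333° lon × 0.0416667° lat. Centre is SW corner plus half of each.
latitude 3.5625, longitude -163.8750.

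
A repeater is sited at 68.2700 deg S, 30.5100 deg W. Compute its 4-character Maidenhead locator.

HC41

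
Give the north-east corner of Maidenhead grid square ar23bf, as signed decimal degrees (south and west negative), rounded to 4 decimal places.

Field A=0, R=17: +0·20° lon, +17·10° lat → SW at lon -180°, lat 80°.
Square 2, 3: +2·2° lon, +3·1° lat → SW at lon -176°, lat 83°.
Subsquare b=1, f=5: +1·0.0833333° lon, +5·0.0416667° lat → SW at lon -175.917°, lat 83.2083°.
Cell spans 0.0833333° lon × 0.0416667° lat. NE corner is SW corner plus one full cell.
latitude 83.2500, longitude -175.8333.

83.2500, -175.8333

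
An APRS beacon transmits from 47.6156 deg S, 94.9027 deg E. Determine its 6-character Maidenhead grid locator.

NE72kj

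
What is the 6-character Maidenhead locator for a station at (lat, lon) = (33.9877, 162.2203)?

RM13cx

Offset from 180°W / 90°S: lon 342.2203°, lat 123.9877°.
Field: lon ⌊342.2203/20⌋ = 17 → R; lat ⌊123.9877/10⌋ = 12 → M.
Square: lon ⌊2.2203/2⌋ = 1; lat ⌊3.9877/1⌋ = 3.
Subsquare: lon ⌊0.2203/0.0833333⌋ = 2 → c; lat ⌊0.9877/0.0416667⌋ = 23 → x.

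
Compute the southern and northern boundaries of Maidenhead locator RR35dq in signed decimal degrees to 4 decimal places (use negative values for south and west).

85.6667, 85.7083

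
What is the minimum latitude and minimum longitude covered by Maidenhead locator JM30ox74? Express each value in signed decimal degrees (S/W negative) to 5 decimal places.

Field J=9, M=12: +9·20° lon, +12·10° lat → SW at lon 0°, lat 30°.
Square 3, 0: +3·2° lon, +0·1° lat → SW at lon 6°, lat 30°.
Subsquare o=14, x=23: +14·0.0833333° lon, +23·0.0416667° lat → SW at lon 7.16667°, lat 30.9583°.
Extended square 7, 4: +7·0.00833333° lon, +4·0.00416667° lat → SW at lon 7.225°, lat 30.975°.
latitude 30.97500, longitude 7.22500.

30.97500, 7.22500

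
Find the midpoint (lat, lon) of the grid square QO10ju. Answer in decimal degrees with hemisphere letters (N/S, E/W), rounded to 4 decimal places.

50.8542° N, 142.7917° E

Field Q=16, O=14: +16·20° lon, +14·10° lat → SW at lon 140°, lat 50°.
Square 1, 0: +1·2° lon, +0·1° lat → SW at lon 142°, lat 50°.
Subsquare j=9, u=20: +9·0.0833333° lon, +20·0.0416667° lat → SW at lon 142.75°, lat 50.8333°.
Cell spans 0.0833333° lon × 0.0416667° lat. Centre is SW corner plus half of each.
latitude 50.8542° N, longitude 142.7917° E.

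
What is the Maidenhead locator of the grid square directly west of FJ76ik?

FJ76hk

Longitude subsquare i = 8; −1 → 7 = h.
The latitude characters are unchanged.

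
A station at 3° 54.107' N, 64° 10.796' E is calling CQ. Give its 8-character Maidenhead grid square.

MJ23cv16

Shift to the Maidenhead origin (180°W, 90°S): lon 244.17993, lat 93.90178.
Field (20°×10°, letters A–R): lon ⌊244.17993/20⌋ = 12 → M; lat ⌊93.90178/10⌋ = 9 → J.
Square (2°×1°, digits 0–9): lon ⌊4.17993/2⌋ = 2; lat ⌊3.90178/1⌋ = 3.
Subsquare (5′×2.5′, letters a–x): lon ⌊0.17993/0.0833333⌋ = 2 → c; lat ⌊0.90178/0.0416667⌋ = 21 → v.
Extended square (30″×15″, digits 0–9): lon ⌊0.01327/0.00833333⌋ = 1; lat ⌊0.02678/0.00416667⌋ = 6.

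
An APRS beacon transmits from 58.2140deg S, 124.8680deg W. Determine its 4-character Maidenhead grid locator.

CD71

Shift to the Maidenhead origin (180°W, 90°S): lon 55.13, lat 31.79.
Field (20°×10°, letters A–R): lon ⌊55.13/20⌋ = 2 → C; lat ⌊31.79/10⌋ = 3 → D.
Square (2°×1°, digits 0–9): lon ⌊15.13/2⌋ = 7; lat ⌊1.79/1⌋ = 1.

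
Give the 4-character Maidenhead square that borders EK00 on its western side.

DK90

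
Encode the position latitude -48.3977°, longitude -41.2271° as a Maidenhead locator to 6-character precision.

GE91jo

Offset from 180°W / 90°S: lon 138.7729°, lat 41.6023°.
Field (20°×10°, letters A–R): 138.7729/20 → 6 → G, 41.6023/10 → 4 → E; chars GE.
Square (2°×1°, digits 0–9): 18.7729/2 → 9, 1.6023/1 → 1; chars 91.
Subsquare (5′×2.5′, letters a–x): 0.7729/0.0833333 → 9 → j, 0.6023/0.0416667 → 14 → o; chars jo.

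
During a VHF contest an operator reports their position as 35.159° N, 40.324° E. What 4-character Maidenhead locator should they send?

LM05

Offset from 180°W / 90°S: lon 220.32°, lat 125.16°.
Field: lon ⌊220.32/20⌋ = 11 → L; lat ⌊125.16/10⌋ = 12 → M.
Square: lon ⌊0.32/2⌋ = 0; lat ⌊5.16/1⌋ = 5.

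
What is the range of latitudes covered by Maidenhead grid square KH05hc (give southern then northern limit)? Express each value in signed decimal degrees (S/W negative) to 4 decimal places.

Field K=10, H=7: +10·20° lon, +7·10° lat → SW at lon 20°, lat -20°.
Square 0, 5: +0·2° lon, +5·1° lat → SW at lon 20°, lat -15°.
Subsquare h=7, c=2: +7·0.0833333° lon, +2·0.0416667° lat → SW at lon 20.5833°, lat -14.9167°.
Cell spans 0.0833333° lon × 0.0416667° lat.
south -14.9167, north -14.8750.

-14.9167, -14.8750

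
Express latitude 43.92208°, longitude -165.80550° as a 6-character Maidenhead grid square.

AN73cw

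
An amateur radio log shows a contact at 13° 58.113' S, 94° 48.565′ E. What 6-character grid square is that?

NH76ja

Add 180° to longitude and 90° to latitude: 274.8094, 76.0315.
Field: lon ⌊274.8094/20⌋ = 13 → N; lat ⌊76.0315/10⌋ = 7 → H.
Square: lon ⌊14.8094/2⌋ = 7; lat ⌊6.0315/1⌋ = 6.
Subsquare: lon ⌊0.8094/0.0833333⌋ = 9 → j; lat ⌊0.0315/0.0416667⌋ = 0 → a.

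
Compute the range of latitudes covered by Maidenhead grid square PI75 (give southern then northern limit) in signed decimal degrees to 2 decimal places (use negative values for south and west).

-5.00, -4.00

Field P=15, I=8: +15·20° lon, +8·10° lat → SW at lon 120°, lat -10°.
Square 7, 5: +7·2° lon, +5·1° lat → SW at lon 134°, lat -5°.
Cell spans 2° lon × 1° lat.
south -5.00, north -4.00.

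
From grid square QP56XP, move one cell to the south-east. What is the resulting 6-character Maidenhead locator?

QP66ao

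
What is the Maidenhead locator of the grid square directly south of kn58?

KN57

Latitude square 8; −1 → 7.
The longitude characters are unchanged.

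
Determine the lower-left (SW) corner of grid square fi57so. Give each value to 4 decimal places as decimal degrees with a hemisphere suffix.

Field F=5, I=8: +5·20° lon, +8·10° lat → SW at lon -80°, lat -10°.
Square 5, 7: +5·2° lon, +7·1° lat → SW at lon -70°, lat -3°.
Subsquare s=18, o=14: +18·0.0833333° lon, +14·0.0416667° lat → SW at lon -68.5°, lat -2.41667°.
latitude 2.4167° S, longitude 68.5000° W.

2.4167° S, 68.5000° W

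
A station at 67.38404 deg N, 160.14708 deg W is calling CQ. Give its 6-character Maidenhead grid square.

Add 180° to longitude and 90° to latitude: 19.8529, 157.3840.
Field (20°×10°, letters A–R): lon ⌊19.8529/20⌋ = 0 → A; lat ⌊157.3840/10⌋ = 15 → P.
Square (2°×1°, digits 0–9): lon ⌊19.8529/2⌋ = 9; lat ⌊7.3840/1⌋ = 7.
Subsquare (5′×2.5′, letters a–x): lon ⌊1.8529/0.0833333⌋ = 22 → w; lat ⌊0.3840/0.0416667⌋ = 9 → j.

AP97wj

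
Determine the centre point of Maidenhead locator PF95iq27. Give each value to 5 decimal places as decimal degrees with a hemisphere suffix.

34.30208° S, 138.68750° E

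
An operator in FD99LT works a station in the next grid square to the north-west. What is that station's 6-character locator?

FD99ku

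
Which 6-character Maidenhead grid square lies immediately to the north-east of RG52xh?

RG62ai

Longitude subsquare x = 23; +1 → 24, wraps to 0 = a, carry into square.
Longitude square 5; +1 → 6.
Latitude subsquare h = 7; +1 → 8 = i.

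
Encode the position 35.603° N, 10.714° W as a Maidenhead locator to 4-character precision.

IM45

Shift to the Maidenhead origin (180°W, 90°S): lon 169.29, lat 125.60.
Field: 169.29/20 → 8 → I, 125.60/10 → 12 → M; chars IM.
Square: 9.29/2 → 4, 5.60/1 → 5; chars 45.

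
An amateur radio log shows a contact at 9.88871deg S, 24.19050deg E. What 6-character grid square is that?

Offset from 180°W / 90°S: lon 204.1905°, lat 80.1113°.
Field: 204.1905/20 → 10 → K, 80.1113/10 → 8 → I; chars KI.
Square: 4.1905/2 → 2, 0.1113/1 → 0; chars 20.
Subsquare: 0.1905/0.0833333 → 2 → c, 0.1113/0.0416667 → 2 → c; chars cc.

KI20cc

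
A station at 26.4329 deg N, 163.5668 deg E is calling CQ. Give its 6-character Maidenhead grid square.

RL16sk

Offset from 180°W / 90°S: lon 343.5668°, lat 116.4329°.
Field: lon ⌊343.5668/20⌋ = 17 → R; lat ⌊116.4329/10⌋ = 11 → L.
Square: lon ⌊3.5668/2⌋ = 1; lat ⌊6.4329/1⌋ = 6.
Subsquare: lon ⌊1.5668/0.0833333⌋ = 18 → s; lat ⌊0.4329/0.0416667⌋ = 10 → k.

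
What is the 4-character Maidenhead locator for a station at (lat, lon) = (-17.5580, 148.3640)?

Add 180° to longitude and 90° to latitude: 328.36, 72.44.
Field: lon ⌊328.36/20⌋ = 16 → Q; lat ⌊72.44/10⌋ = 7 → H.
Square: lon ⌊8.36/2⌋ = 4; lat ⌊2.44/1⌋ = 2.

QH42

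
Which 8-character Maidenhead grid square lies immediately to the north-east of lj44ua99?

Longitude extended square 9; +1 → 10, wraps to 0, carry into subsquare.
Longitude subsquare u = 20; +1 → 21 = v.
Latitude extended square 9; +1 → 10, wraps to 0, carry into subsquare.
Latitude subsquare a = 0; +1 → 1 = b.

LJ44vb00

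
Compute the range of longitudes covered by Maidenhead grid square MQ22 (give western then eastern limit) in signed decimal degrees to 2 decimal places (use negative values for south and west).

Field M=12, Q=16: +12·20° lon, +16·10° lat → SW at lon 60°, lat 70°.
Square 2, 2: +2·2° lon, +2·1° lat → SW at lon 64°, lat 72°.
Cell spans 2° lon × 1° lat.
west 64.00, east 66.00.

64.00, 66.00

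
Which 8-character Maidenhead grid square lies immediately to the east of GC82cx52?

Longitude extended square 5; +1 → 6.
The latitude characters are unchanged.

GC82cx62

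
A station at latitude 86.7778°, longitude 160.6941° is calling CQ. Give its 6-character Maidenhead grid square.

RR06is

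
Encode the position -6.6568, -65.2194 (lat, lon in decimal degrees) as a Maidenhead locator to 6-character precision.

FI73ji

Offset from 180°W / 90°S: lon 114.7806°, lat 83.3432°.
Field: 114.7806/20 → 5 → F, 83.3432/10 → 8 → I; chars FI.
Square: 14.7806/2 → 7, 3.3432/1 → 3; chars 73.
Subsquare: 0.7806/0.0833333 → 9 → j, 0.3432/0.0416667 → 8 → i; chars ji.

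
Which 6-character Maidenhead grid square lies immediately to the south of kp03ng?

KP03nf

Latitude subsquare g = 6; −1 → 5 = f.
The longitude characters are unchanged.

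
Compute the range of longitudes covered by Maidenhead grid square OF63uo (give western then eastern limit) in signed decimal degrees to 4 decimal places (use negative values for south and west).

113.6667, 113.7500

Field O=14, F=5: +14·20° lon, +5·10° lat → SW at lon 100°, lat -40°.
Square 6, 3: +6·2° lon, +3·1° lat → SW at lon 112°, lat -37°.
Subsquare u=20, o=14: +20·0.0833333° lon, +14·0.0416667° lat → SW at lon 113.667°, lat -36.4167°.
Cell spans 0.0833333° lon × 0.0416667° lat.
west 113.6667, east 113.7500.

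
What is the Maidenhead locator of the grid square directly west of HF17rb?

HF17qb

Longitude subsquare r = 17; −1 → 16 = q.
The latitude characters are unchanged.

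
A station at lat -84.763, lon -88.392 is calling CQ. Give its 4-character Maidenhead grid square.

Shift to the Maidenhead origin (180°W, 90°S): lon 91.61, lat 5.24.
Field: lon ⌊91.61/20⌋ = 4 → E; lat ⌊5.24/10⌋ = 0 → A.
Square: lon ⌊11.61/2⌋ = 5; lat ⌊5.24/1⌋ = 5.

EA55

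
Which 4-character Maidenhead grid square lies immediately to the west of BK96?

BK86

Longitude square 9; −1 → 8.
The latitude characters are unchanged.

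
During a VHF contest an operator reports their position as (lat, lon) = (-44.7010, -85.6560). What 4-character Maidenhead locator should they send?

EE75

Shift to the Maidenhead origin (180°W, 90°S): lon 94.34, lat 45.30.
Field (20°×10°, letters A–R): lon ⌊94.34/20⌋ = 4 → E; lat ⌊45.30/10⌋ = 4 → E.
Square (2°×1°, digits 0–9): lon ⌊14.34/2⌋ = 7; lat ⌊5.30/1⌋ = 5.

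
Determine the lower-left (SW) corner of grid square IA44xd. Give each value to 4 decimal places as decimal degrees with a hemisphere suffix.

Field I=8, A=0: +8·20° lon, +0·10° lat → SW at lon -20°, lat -90°.
Square 4, 4: +4·2° lon, +4·1° lat → SW at lon -12°, lat -86°.
Subsquare x=23, d=3: +23·0.0833333° lon, +3·0.0416667° lat → SW at lon -10.0833°, lat -85.875°.
latitude 85.8750° S, longitude 10.0833° W.

85.8750° S, 10.0833° W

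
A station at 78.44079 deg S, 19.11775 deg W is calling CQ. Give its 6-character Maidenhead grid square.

Shift to the Maidenhead origin (180°W, 90°S): lon 160.8822, lat 11.5592.
Field (20°×10°, letters A–R): 160.8822/20 → 8 → I, 11.5592/10 → 1 → B; chars IB.
Square (2°×1°, digits 0–9): 0.8822/2 → 0, 1.5592/1 → 1; chars 01.
Subsquare (5′×2.5′, letters a–x): 0.8822/0.0833333 → 10 → k, 0.5592/0.0416667 → 13 → n; chars kn.

IB01kn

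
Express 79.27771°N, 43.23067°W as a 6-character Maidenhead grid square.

GQ89jg

Offset from 180°W / 90°S: lon 136.7693°, lat 169.2777°.
Field: 136.7693/20 → 6 → G, 169.2777/10 → 16 → Q; chars GQ.
Square: 16.7693/2 → 8, 9.2777/1 → 9; chars 89.
Subsquare: 0.7693/0.0833333 → 9 → j, 0.2777/0.0416667 → 6 → g; chars jg.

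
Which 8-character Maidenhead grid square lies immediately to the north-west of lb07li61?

Longitude extended square 6; −1 → 5.
Latitude extended square 1; +1 → 2.

LB07li52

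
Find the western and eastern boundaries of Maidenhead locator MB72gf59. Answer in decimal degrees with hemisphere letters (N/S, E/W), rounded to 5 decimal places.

Field M=12, B=1: +12·20° lon, +1·10° lat → SW at lon 60°, lat -80°.
Square 7, 2: +7·2° lon, +2·1° lat → SW at lon 74°, lat -78°.
Subsquare g=6, f=5: +6·0.0833333° lon, +5·0.0416667° lat → SW at lon 74.5°, lat -77.7917°.
Extended square 5, 9: +5·0.00833333° lon, +9·0.00416667° lat → SW at lon 74.5417°, lat -77.7542°.
Cell spans 0.00833333° lon × 0.00416667° lat.
west 74.54167° E, east 74.55000° E.

74.54167° E, 74.55000° E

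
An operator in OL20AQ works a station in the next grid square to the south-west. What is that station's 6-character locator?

OL10xp

Longitude subsquare a = 0; −1 → -1, wraps to 23 = x, carry into square.
Longitude square 2; −1 → 1.
Latitude subsquare q = 16; −1 → 15 = p.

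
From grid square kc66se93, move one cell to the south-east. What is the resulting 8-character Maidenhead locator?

KC66te02

Longitude extended square 9; +1 → 10, wraps to 0, carry into subsquare.
Longitude subsquare s = 18; +1 → 19 = t.
Latitude extended square 3; −1 → 2.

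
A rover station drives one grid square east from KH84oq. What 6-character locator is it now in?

Longitude subsquare o = 14; +1 → 15 = p.
The latitude characters are unchanged.

KH84pq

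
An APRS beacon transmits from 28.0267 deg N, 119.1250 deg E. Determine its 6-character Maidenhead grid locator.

OL98na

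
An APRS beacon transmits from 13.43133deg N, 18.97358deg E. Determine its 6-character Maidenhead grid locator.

Shift to the Maidenhead origin (180°W, 90°S): lon 198.9736, lat 103.4313.
Field: lon ⌊198.9736/20⌋ = 9 → J; lat ⌊103.4313/10⌋ = 10 → K.
Square: lon ⌊18.9736/2⌋ = 9; lat ⌊3.4313/1⌋ = 3.
Subsquare: lon ⌊0.9736/0.0833333⌋ = 11 → l; lat ⌊0.4313/0.0416667⌋ = 10 → k.

JK93lk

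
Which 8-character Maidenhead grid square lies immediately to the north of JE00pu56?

JE00pu57

Latitude extended square 6; +1 → 7.
The longitude characters are unchanged.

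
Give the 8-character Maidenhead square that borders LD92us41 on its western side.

LD92us31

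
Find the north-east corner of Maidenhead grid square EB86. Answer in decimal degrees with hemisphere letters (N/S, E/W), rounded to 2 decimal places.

Field E=4, B=1: +4·20° lon, +1·10° lat → SW at lon -100°, lat -80°.
Square 8, 6: +8·2° lon, +6·1° lat → SW at lon -84°, lat -74°.
Cell spans 2° lon × 1° lat. NE corner is SW corner plus one full cell.
latitude 73.00° S, longitude 82.00° W.

73.00° S, 82.00° W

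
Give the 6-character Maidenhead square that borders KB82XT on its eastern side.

KB92at

Longitude subsquare x = 23; +1 → 24, wraps to 0 = a, carry into square.
Longitude square 8; +1 → 9.
The latitude characters are unchanged.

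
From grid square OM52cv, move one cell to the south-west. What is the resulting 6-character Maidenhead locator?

Longitude subsquare c = 2; −1 → 1 = b.
Latitude subsquare v = 21; −1 → 20 = u.

OM52bu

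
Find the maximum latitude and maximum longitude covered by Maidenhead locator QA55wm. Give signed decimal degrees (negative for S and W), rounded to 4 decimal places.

Field Q=16, A=0: +16·20° lon, +0·10° lat → SW at lon 140°, lat -90°.
Square 5, 5: +5·2° lon, +5·1° lat → SW at lon 150°, lat -85°.
Subsquare w=22, m=12: +22·0.0833333° lon, +12·0.0416667° lat → SW at lon 151.833°, lat -84.5°.
Cell spans 0.0833333° lon × 0.0416667° lat. NE corner is SW corner plus one full cell.
latitude -84.4583, longitude 151.9167.

-84.4583, 151.9167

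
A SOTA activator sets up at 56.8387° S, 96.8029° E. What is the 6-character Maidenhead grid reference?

Shift to the Maidenhead origin (180°W, 90°S): lon 276.8029, lat 33.1613.
Field: 276.8029/20 → 13 → N, 33.1613/10 → 3 → D; chars ND.
Square: 16.8029/2 → 8, 3.1613/1 → 3; chars 83.
Subsquare: 0.8029/0.0833333 → 9 → j, 0.1613/0.0416667 → 3 → d; chars jd.

ND83jd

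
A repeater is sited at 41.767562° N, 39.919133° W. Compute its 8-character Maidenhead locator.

HN01as94

Add 180° to longitude and 90° to latitude: 140.08087, 131.76756.
Field (20°×10°, letters A–R): 140.08087/20 → 7 → H, 131.76756/10 → 13 → N; chars HN.
Square (2°×1°, digits 0–9): 0.08087/2 → 0, 1.76756/1 → 1; chars 01.
Subsquare (5′×2.5′, letters a–x): 0.08087/0.0833333 → 0 → a, 0.76756/0.0416667 → 18 → s; chars as.
Extended square (30″×15″, digits 0–9): 0.08087/0.00833333 → 9, 0.01756/0.00416667 → 4; chars 94.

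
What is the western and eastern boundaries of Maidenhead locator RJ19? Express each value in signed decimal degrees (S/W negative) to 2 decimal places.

Field R=17, J=9: +17·20° lon, +9·10° lat → SW at lon 160°, lat 0°.
Square 1, 9: +1·2° lon, +9·1° lat → SW at lon 162°, lat 9°.
Cell spans 2° lon × 1° lat.
west 162.00, east 164.00.

162.00, 164.00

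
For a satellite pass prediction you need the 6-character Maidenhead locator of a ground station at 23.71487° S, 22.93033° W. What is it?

HG86mg

Shift to the Maidenhead origin (180°W, 90°S): lon 157.0697, lat 66.2851.
Field: 157.0697/20 → 7 → H, 66.2851/10 → 6 → G; chars HG.
Square: 17.0697/2 → 8, 6.2851/1 → 6; chars 86.
Subsquare: 1.0697/0.0833333 → 12 → m, 0.2851/0.0416667 → 6 → g; chars mg.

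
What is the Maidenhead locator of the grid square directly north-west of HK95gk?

Longitude subsquare g = 6; −1 → 5 = f.
Latitude subsquare k = 10; +1 → 11 = l.

HK95fl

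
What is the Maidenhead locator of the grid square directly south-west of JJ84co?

JJ84bn

Longitude subsquare c = 2; −1 → 1 = b.
Latitude subsquare o = 14; −1 → 13 = n.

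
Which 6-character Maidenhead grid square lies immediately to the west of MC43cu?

Longitude subsquare c = 2; −1 → 1 = b.
The latitude characters are unchanged.

MC43bu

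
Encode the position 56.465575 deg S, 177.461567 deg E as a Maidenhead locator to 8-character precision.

RD83rm58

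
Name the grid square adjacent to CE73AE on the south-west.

Longitude subsquare a = 0; −1 → -1, wraps to 23 = x, carry into square.
Longitude square 7; −1 → 6.
Latitude subsquare e = 4; −1 → 3 = d.

CE63xd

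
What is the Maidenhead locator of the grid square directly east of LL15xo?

LL25ao

Longitude subsquare x = 23; +1 → 24, wraps to 0 = a, carry into square.
Longitude square 1; +1 → 2.
The latitude characters are unchanged.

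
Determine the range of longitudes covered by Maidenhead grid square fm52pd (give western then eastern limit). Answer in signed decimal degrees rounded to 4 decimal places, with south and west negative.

Field F=5, M=12: +5·20° lon, +12·10° lat → SW at lon -80°, lat 30°.
Square 5, 2: +5·2° lon, +2·1° lat → SW at lon -70°, lat 32°.
Subsquare p=15, d=3: +15·0.0833333° lon, +3·0.0416667° lat → SW at lon -68.75°, lat 32.125°.
Cell spans 0.0833333° lon × 0.0416667° lat.
west -68.7500, east -68.6667.

-68.7500, -68.6667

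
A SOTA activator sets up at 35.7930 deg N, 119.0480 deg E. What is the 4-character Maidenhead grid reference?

Shift to the Maidenhead origin (180°W, 90°S): lon 299.05, lat 125.79.
Field: 299.05/20 → 14 → O, 125.79/10 → 12 → M; chars OM.
Square: 19.05/2 → 9, 5.79/1 → 5; chars 95.

OM95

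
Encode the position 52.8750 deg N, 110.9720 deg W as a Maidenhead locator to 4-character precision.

Shift to the Maidenhead origin (180°W, 90°S): lon 69.03, lat 142.88.
Field (20°×10°, letters A–R): 69.03/20 → 3 → D, 142.88/10 → 14 → O; chars DO.
Square (2°×1°, digits 0–9): 9.03/2 → 4, 2.88/1 → 2; chars 42.

DO42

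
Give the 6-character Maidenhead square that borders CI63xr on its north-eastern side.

Longitude subsquare x = 23; +1 → 24, wraps to 0 = a, carry into square.
Longitude square 6; +1 → 7.
Latitude subsquare r = 17; +1 → 18 = s.

CI73as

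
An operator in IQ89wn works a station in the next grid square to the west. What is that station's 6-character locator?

Longitude subsquare w = 22; −1 → 21 = v.
The latitude characters are unchanged.

IQ89vn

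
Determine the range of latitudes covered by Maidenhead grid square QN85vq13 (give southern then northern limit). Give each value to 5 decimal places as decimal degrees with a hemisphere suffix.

45.67917° N, 45.68333° N

Field Q=16, N=13: +16·20° lon, +13·10° lat → SW at lon 140°, lat 40°.
Square 8, 5: +8·2° lon, +5·1° lat → SW at lon 156°, lat 45°.
Subsquare v=21, q=16: +21·0.0833333° lon, +16·0.0416667° lat → SW at lon 157.75°, lat 45.6667°.
Extended square 1, 3: +1·0.00833333° lon, +3·0.00416667° lat → SW at lon 157.758°, lat 45.6792°.
Cell spans 0.00833333° lon × 0.00416667° lat.
south 45.67917° N, north 45.68333° N.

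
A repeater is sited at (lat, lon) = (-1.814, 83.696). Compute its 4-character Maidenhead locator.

Shift to the Maidenhead origin (180°W, 90°S): lon 263.70, lat 88.19.
Field: lon ⌊263.70/20⌋ = 13 → N; lat ⌊88.19/10⌋ = 8 → I.
Square: lon ⌊3.70/2⌋ = 1; lat ⌊8.19/1⌋ = 8.

NI18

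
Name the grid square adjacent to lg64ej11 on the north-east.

LG64ej22

Longitude extended square 1; +1 → 2.
Latitude extended square 1; +1 → 2.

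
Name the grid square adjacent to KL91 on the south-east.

LL00

Longitude square 9; +1 → 10, wraps to 0, carry into field.
Longitude field K = 10; +1 → 11 = L.
Latitude square 1; −1 → 0.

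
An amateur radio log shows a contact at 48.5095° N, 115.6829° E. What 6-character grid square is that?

Offset from 180°W / 90°S: lon 295.6829°, lat 138.5095°.
Field: 295.6829/20 → 14 → O, 138.5095/10 → 13 → N; chars ON.
Square: 15.6829/2 → 7, 8.5095/1 → 8; chars 78.
Subsquare: 1.6829/0.0833333 → 20 → u, 0.5095/0.0416667 → 12 → m; chars um.

ON78um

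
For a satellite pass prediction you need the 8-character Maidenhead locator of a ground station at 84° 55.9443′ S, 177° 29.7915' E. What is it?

Offset from 180°W / 90°S: lon 357.49653°, lat 5.06759°.
Field: 357.49653/20 → 17 → R, 5.06759/10 → 0 → A; chars RA.
Square: 17.49653/2 → 8, 5.06759/1 → 5; chars 85.
Subsquare: 1.49653/0.0833333 → 17 → r, 0.06759/0.0416667 → 1 → b; chars rb.
Extended square: 0.07986/0.00833333 → 9, 0.02593/0.00416667 → 6; chars 96.

RA85rb96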